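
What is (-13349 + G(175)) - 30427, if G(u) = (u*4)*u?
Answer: 78724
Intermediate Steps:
G(u) = 4*u² (G(u) = (4*u)*u = 4*u²)
(-13349 + G(175)) - 30427 = (-13349 + 4*175²) - 30427 = (-13349 + 4*30625) - 30427 = (-13349 + 122500) - 30427 = 109151 - 30427 = 78724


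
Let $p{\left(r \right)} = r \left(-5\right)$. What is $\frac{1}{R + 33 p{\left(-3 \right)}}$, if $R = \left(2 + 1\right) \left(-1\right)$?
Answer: $\frac{1}{492} \approx 0.0020325$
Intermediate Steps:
$p{\left(r \right)} = - 5 r$
$R = -3$ ($R = 3 \left(-1\right) = -3$)
$\frac{1}{R + 33 p{\left(-3 \right)}} = \frac{1}{-3 + 33 \left(\left(-5\right) \left(-3\right)\right)} = \frac{1}{-3 + 33 \cdot 15} = \frac{1}{-3 + 495} = \frac{1}{492}$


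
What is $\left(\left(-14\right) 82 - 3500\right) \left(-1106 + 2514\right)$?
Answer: $-6544384$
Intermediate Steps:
$\left(\left(-14\right) 82 - 3500\right) \left(-1106 + 2514\right) = \left(-1148 - 3500\right) 1408 = \left(-4648\right) 1408 = -6544384$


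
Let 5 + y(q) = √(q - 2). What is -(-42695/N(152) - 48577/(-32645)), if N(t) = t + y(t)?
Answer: 67947664194/233509685 - 213475*√6/21459 ≈ 266.62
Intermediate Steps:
y(q) = -5 + √(-2 + q) (y(q) = -5 + √(q - 2) = -5 + √(-2 + q))
N(t) = -5 + t + √(-2 + t) (N(t) = t + (-5 + √(-2 + t)) = -5 + t + √(-2 + t))
-(-42695/N(152) - 48577/(-32645)) = -(-42695/(-5 + 152 + √(-2 + 152)) - 48577/(-32645)) = -(-42695/(-5 + 152 + √150) - 48577*(-1/32645)) = -(-42695/(-5 + 152 + 5*√6) + 48577/32645) = -(-42695/(147 + 5*√6) + 48577/32645) = -(48577/32645 - 42695/(147 + 5*√6)) = -48577/32645 + 42695/(147 + 5*√6)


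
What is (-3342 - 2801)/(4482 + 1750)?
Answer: -6143/6232 ≈ -0.98572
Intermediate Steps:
(-3342 - 2801)/(4482 + 1750) = -6143/6232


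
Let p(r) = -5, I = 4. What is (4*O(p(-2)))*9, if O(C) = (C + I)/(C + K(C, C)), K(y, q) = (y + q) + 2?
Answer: 36/13 ≈ 2.7692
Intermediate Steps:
K(y, q) = 2 + q + y (K(y, q) = (q + y) + 2 = 2 + q + y)
O(C) = (4 + C)/(2 + 3*C) (O(C) = (C + 4)/(C + (2 + C + C)) = (4 + C)/(C + (2 + 2*C)) = (4 + C)/(2 + 3*C))
(4*O(p(-2)))*9 = (4*((4 - 5)/(2 + 3*(-5))))*9 = (4*(-1/(2 - 15)))*9 = (4*(-1/(-13)))*9 = (4*(-1/13*(-1)))*9 = (4*(1/13))*9 = (4/13)*9 = 36/13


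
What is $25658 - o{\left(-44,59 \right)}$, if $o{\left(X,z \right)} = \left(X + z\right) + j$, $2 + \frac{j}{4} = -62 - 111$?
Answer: $26343$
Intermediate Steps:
$j = -700$ ($j = -8 + 4 \left(-62 - 111\right) = -8 + 4 \left(-173\right) = -8 - 692 = -700$)
$o{\left(X,z \right)} = -700 + X + z$ ($o{\left(X,z \right)} = \left(X + z\right) - 700 = -700 + X + z$)
$25658 - o{\left(-44,59 \right)} = 25658 - \left(-700 - 44 + 59\right) = 25658 - -685 = 25658 + 685 = 26343$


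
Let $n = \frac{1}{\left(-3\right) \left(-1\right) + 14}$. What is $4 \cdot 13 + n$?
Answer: $\frac{885}{17} \approx 52.059$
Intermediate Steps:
$n = \frac{1}{17}$ ($n = \frac{1}{3 + 14} = \frac{1}{17} \approx 0.058824$)
$4 \cdot 13 + n = 4 \cdot 13 + \frac{1}{17} = 52 + \frac{1}{17} = \frac{885}{17}$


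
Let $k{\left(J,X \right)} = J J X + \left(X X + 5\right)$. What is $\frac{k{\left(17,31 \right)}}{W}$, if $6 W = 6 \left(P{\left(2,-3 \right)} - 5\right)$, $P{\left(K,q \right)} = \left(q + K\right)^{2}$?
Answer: $- \frac{9925}{4} \approx -2481.3$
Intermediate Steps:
$k{\left(J,X \right)} = 5 + X^{2} + X J^{2}$ ($k{\left(J,X \right)} = J^{2} X + \left(X^{2} + 5\right) = X J^{2} + \left(5 + X^{2}\right) = 5 + X^{2} + X J^{2}$)
$P{\left(K,q \right)} = \left(K + q\right)^{2}$
$W = -4$ ($W = \frac{6 \left(\left(2 - 3\right)^{2} - 5\right)}{6} = \frac{6 \left(\left(-1\right)^{2} - 5\right)}{6} = \frac{6 \left(1 - 5\right)}{6} = \frac{6 \left(-4\right)}{6} = \frac{1}{6} \left(-24\right) = -4$)
$\frac{k{\left(17,31 \right)}}{W} = \frac{5 + 31^{2} + 31 \cdot 17^{2}}{-4} = \left(5 + 961 + 31 \cdot 289\right) \left(- \frac{1}{4}\right) = \left(5 + 961 + 8959\right) \left(- \frac{1}{4}\right) = 9925 \left(- \frac{1}{4}\right) = - \frac{9925}{4}$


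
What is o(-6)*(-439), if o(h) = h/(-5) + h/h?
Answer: -4829/5 ≈ -965.80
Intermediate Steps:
o(h) = 1 - h/5 (o(h) = h*(-1/5) + 1 = -h/5 + 1 = 1 - h/5)
o(-6)*(-439) = (1 - 1/5*(-6))*(-439) = (1 + 6/5)*(-439) = (11/5)*(-439) = -4829/5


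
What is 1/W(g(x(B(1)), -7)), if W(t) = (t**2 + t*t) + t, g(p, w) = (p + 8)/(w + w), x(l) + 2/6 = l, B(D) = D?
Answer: 441/65 ≈ 6.7846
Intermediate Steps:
x(l) = -1/3 + l
g(p, w) = (8 + p)/(2*w) (g(p, w) = (8 + p)/((2*w)) = (8 + p)*(1/(2*w)) = (8 + p)/(2*w))
W(t) = t + 2*t**2 (W(t) = (t**2 + t**2) + t = 2*t**2 + t = t + 2*t**2)
1/W(g(x(B(1)), -7)) = 1/(((1/2)*(8 + (-1/3 + 1))/(-7))*(1 + 2*((1/2)*(8 + (-1/3 + 1))/(-7)))) = 1/(((1/2)*(-1/7)*(8 + 2/3))*(1 + 2*((1/2)*(-1/7)*(8 + 2/3)))) = 1/(((1/2)*(-1/7)*(26/3))*(1 + 2*((1/2)*(-1/7)*(26/3)))) = 1/(-13*(1 + 2*(-13/21))/21) = 1/(-13*(1 - 26/21)/21) = 1/(-13/21*(-5/21)) = 1/(65/441) = 441/65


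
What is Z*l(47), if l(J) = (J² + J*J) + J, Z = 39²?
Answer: 6791265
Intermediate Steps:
Z = 1521
l(J) = J + 2*J² (l(J) = (J² + J²) + J = 2*J² + J = J + 2*J²)
Z*l(47) = 1521*(47*(1 + 2*47)) = 1521*(47*(1 + 94)) = 1521*(47*95) = 1521*4465 = 6791265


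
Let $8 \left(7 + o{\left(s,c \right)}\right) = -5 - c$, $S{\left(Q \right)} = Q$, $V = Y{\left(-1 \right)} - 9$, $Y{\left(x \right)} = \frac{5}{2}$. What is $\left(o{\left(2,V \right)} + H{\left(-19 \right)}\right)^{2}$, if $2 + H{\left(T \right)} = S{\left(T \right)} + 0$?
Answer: $\frac{198025}{256} \approx 773.54$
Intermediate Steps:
$Y{\left(x \right)} = \frac{5}{2}$ ($Y{\left(x \right)} = 5 \cdot \frac{1}{2} = \frac{5}{2}$)
$V = - \frac{13}{2}$ ($V = \frac{5}{2} - 9 = - \frac{13}{2} \approx -6.5$)
$o{\left(s,c \right)} = - \frac{61}{8} - \frac{c}{8}$ ($o{\left(s,c \right)} = -7 + \frac{-5 - c}{8} = -7 - \left(\frac{5}{8} + \frac{c}{8}\right) = - \frac{61}{8} - \frac{c}{8}$)
$H{\left(T \right)} = -2 + T$ ($H{\left(T \right)} = -2 + \left(T + 0\right) = -2 + T$)
$\left(o{\left(2,V \right)} + H{\left(-19 \right)}\right)^{2} = \left(\left(- \frac{61}{8} - - \frac{13}{16}\right) - 21\right)^{2} = \left(\left(- \frac{61}{8} + \frac{13}{16}\right) - 21\right)^{2} = \left(- \frac{109}{16} - 21\right)^{2} = \left(- \frac{445}{16}\right)^{2} = \frac{198025}{256}$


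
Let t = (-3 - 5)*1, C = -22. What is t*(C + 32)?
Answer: -80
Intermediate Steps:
t = -8 (t = -8*1 = -8)
t*(C + 32) = -8*(-22 + 32) = -8*10 = -80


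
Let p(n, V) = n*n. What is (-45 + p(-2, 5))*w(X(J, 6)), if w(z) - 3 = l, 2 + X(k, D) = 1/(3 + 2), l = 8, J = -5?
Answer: -451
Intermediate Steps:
X(k, D) = -9/5 (X(k, D) = -2 + 1/(3 + 2) = -2 + 1/5 = -2 + ⅕ = -9/5)
w(z) = 11 (w(z) = 3 + 8 = 11)
p(n, V) = n²
(-45 + p(-2, 5))*w(X(J, 6)) = (-45 + (-2)²)*11 = (-45 + 4)*11 = -41*11 = -451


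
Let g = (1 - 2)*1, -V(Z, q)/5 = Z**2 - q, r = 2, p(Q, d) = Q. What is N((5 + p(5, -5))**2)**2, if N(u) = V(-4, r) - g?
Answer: 4761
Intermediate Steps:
V(Z, q) = -5*Z**2 + 5*q (V(Z, q) = -5*(Z**2 - q) = -5*Z**2 + 5*q)
g = -1 (g = -1*1 = -1)
N(u) = -69 (N(u) = (-5*(-4)**2 + 5*2) - 1*(-1) = (-5*16 + 10) + 1 = (-80 + 10) + 1 = -70 + 1 = -69)
N((5 + p(5, -5))**2)**2 = (-69)**2 = 4761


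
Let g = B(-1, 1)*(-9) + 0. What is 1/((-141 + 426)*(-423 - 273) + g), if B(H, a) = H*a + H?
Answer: -1/198342 ≈ -5.0418e-6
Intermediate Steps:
B(H, a) = H + H*a
g = 18 (g = -(1 + 1)*(-9) + 0 = -1*2*(-9) + 0 = -2*(-9) + 0 = 18 + 0 = 18)
1/((-141 + 426)*(-423 - 273) + g) = 1/((-141 + 426)*(-423 - 273) + 18) = 1/(285*(-696) + 18) = 1/(-198360 + 18) = 1/(-198342) = -1/198342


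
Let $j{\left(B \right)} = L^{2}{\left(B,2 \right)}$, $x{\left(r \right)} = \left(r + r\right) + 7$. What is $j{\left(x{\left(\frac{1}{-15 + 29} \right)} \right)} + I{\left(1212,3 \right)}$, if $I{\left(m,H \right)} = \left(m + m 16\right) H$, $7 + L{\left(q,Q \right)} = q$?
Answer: $\frac{3028789}{49} \approx 61812.0$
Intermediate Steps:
$L{\left(q,Q \right)} = -7 + q$
$x{\left(r \right)} = 7 + 2 r$ ($x{\left(r \right)} = 2 r + 7 = 7 + 2 r$)
$j{\left(B \right)} = \left(-7 + B\right)^{2}$
$I{\left(m,H \right)} = 17 H m$ ($I{\left(m,H \right)} = \left(m + 16 m\right) H = 17 m H = 17 H m$)
$j{\left(x{\left(\frac{1}{-15 + 29} \right)} \right)} + I{\left(1212,3 \right)} = \left(-7 + \left(7 + \frac{2}{-15 + 29}\right)\right)^{2} + 17 \cdot 3 \cdot 1212 = \left(-7 + \left(7 + \frac{2}{14}\right)\right)^{2} + 61812 = \left(-7 + \left(7 + 2 \cdot \frac{1}{14}\right)\right)^{2} + 61812 = \left(-7 + \left(7 + \frac{1}{7}\right)\right)^{2} + 61812 = \left(-7 + \frac{50}{7}\right)^{2} + 61812 = \left(\frac{1}{7}\right)^{2} + 61812 = \frac{1}{49} + 61812 = \frac{3028789}{49}$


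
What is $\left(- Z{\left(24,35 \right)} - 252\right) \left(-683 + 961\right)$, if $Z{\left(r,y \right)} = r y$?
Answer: $-303576$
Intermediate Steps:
$\left(- Z{\left(24,35 \right)} - 252\right) \left(-683 + 961\right) = \left(- 24 \cdot 35 - 252\right) \left(-683 + 961\right) = \left(\left(-1\right) 840 - 252\right) 278 = \left(-840 - 252\right) 278 = \left(-1092\right) 278 = -303576$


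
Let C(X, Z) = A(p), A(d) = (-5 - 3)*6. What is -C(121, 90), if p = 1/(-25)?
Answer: 48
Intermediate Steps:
p = -1/25 ≈ -0.040000
A(d) = -48 (A(d) = -8*6 = -48)
C(X, Z) = -48
-C(121, 90) = -1*(-48) = 48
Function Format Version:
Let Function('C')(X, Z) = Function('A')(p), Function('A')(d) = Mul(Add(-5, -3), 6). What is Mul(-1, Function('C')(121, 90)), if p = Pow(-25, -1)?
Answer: 48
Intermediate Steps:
p = Rational(-1, 25) ≈ -0.040000
Function('A')(d) = -48 (Function('A')(d) = Mul(-8, 6) = -48)
Function('C')(X, Z) = -48
Mul(-1, Function('C')(121, 90)) = Mul(-1, -48) = 48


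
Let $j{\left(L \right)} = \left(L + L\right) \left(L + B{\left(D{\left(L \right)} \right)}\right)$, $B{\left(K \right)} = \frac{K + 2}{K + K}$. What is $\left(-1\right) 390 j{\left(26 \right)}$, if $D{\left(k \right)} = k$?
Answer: $-538200$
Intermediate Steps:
$B{\left(K \right)} = \frac{2 + K}{2 K}$
$j{\left(L \right)} = 2 L \left(L + \frac{2 + L}{2 L}\right)$ ($j{\left(L \right)} = \left(L + L\right) \left(L + \frac{2 + L}{2 L}\right) = 2 L \left(L + \frac{2 + L}{2 L}\right)$)
$\left(-1\right) 390 j{\left(26 \right)} = \left(-1\right) 390 \left(2 + 26 + 2 \cdot 26^{2}\right) = - 390 \left(2 + 26 + 2 \cdot 676\right) = - 390 \left(2 + 26 + 1352\right) = \left(-390\right) 1380 = -538200$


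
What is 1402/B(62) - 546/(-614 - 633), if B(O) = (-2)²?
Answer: 875239/2494 ≈ 350.94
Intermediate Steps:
B(O) = 4
1402/B(62) - 546/(-614 - 633) = 1402/4 - 546/(-614 - 633) = 1402*(¼) - 546/(-1247) = 701/2 - 546*(-1/1247) = 701/2 + 546/1247 = 875239/2494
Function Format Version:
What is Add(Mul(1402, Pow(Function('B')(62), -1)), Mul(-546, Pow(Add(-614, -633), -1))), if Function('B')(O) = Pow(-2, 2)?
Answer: Rational(875239, 2494) ≈ 350.94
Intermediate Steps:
Function('B')(O) = 4
Add(Mul(1402, Pow(Function('B')(62), -1)), Mul(-546, Pow(Add(-614, -633), -1))) = Add(Mul(1402, Pow(4, -1)), Mul(-546, Pow(Add(-614, -633), -1))) = Add(Mul(1402, Rational(1, 4)), Mul(-546, Pow(-1247, -1))) = Add(Rational(701, 2), Mul(-546, Rational(-1, 1247))) = Add(Rational(701, 2), Rational(546, 1247)) = Rational(875239, 2494)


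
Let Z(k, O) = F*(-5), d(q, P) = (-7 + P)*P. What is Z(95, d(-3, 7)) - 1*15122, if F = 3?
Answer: -15137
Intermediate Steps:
d(q, P) = P*(-7 + P)
Z(k, O) = -15 (Z(k, O) = 3*(-5) = -15)
Z(95, d(-3, 7)) - 1*15122 = -15 - 1*15122 = -15 - 15122 = -15137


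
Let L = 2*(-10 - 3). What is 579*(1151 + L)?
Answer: 651375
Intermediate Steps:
L = -26 (L = 2*(-13) = -26)
579*(1151 + L) = 579*(1151 - 26) = 579*1125 = 651375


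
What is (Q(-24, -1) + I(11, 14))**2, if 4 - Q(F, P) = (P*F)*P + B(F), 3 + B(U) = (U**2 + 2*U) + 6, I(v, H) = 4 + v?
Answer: 238144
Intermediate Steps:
B(U) = 3 + U**2 + 2*U (B(U) = -3 + ((U**2 + 2*U) + 6) = -3 + (6 + U**2 + 2*U) = 3 + U**2 + 2*U)
Q(F, P) = 1 - F**2 - 2*F - F*P**2 (Q(F, P) = 4 - ((P*F)*P + (3 + F**2 + 2*F)) = 4 - ((F*P)*P + (3 + F**2 + 2*F)) = 4 - (F*P**2 + (3 + F**2 + 2*F)) = 4 - (3 + F**2 + 2*F + F*P**2) = 4 + (-3 - F**2 - 2*F - F*P**2) = 1 - F**2 - 2*F - F*P**2)
(Q(-24, -1) + I(11, 14))**2 = ((1 - 1*(-24)**2 - 2*(-24) - 1*(-24)*(-1)**2) + (4 + 11))**2 = ((1 - 1*576 + 48 - 1*(-24)*1) + 15)**2 = ((1 - 576 + 48 + 24) + 15)**2 = (-503 + 15)**2 = (-488)**2 = 238144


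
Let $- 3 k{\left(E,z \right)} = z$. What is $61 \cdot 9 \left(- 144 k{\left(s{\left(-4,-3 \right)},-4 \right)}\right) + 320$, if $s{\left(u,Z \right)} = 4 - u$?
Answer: $-105088$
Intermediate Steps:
$k{\left(E,z \right)} = - \frac{z}{3}$
$61 \cdot 9 \left(- 144 k{\left(s{\left(-4,-3 \right)},-4 \right)}\right) + 320 = 61 \cdot 9 \left(- 144 \left(\left(- \frac{1}{3}\right) \left(-4\right)\right)\right) + 320 = 549 \left(\left(-144\right) \frac{4}{3}\right) + 320 = 549 \left(-192\right) + 320 = -105408 + 320 = -105088$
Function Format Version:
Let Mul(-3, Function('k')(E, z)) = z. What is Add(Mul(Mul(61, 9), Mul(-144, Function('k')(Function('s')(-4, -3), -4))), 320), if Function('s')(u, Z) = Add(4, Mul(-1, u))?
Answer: -105088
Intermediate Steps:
Function('k')(E, z) = Mul(Rational(-1, 3), z)
Add(Mul(Mul(61, 9), Mul(-144, Function('k')(Function('s')(-4, -3), -4))), 320) = Add(Mul(Mul(61, 9), Mul(-144, Mul(Rational(-1, 3), -4))), 320) = Add(Mul(549, Mul(-144, Rational(4, 3))), 320) = Add(Mul(549, -192), 320) = Add(-105408, 320) = -105088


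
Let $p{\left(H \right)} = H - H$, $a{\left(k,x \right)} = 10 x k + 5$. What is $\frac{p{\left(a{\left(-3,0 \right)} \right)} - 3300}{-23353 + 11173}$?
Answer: $\frac{55}{203} \approx 0.27094$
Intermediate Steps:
$a{\left(k,x \right)} = 5 + 10 k x$ ($a{\left(k,x \right)} = 10 k x + 5 = 5 + 10 k x$)
$p{\left(H \right)} = 0$
$\frac{p{\left(a{\left(-3,0 \right)} \right)} - 3300}{-23353 + 11173} = \frac{0 - 3300}{-23353 + 11173} = - \frac{3300}{-12180} = \left(-3300\right) \left(- \frac{1}{12180}\right) = \frac{55}{203}$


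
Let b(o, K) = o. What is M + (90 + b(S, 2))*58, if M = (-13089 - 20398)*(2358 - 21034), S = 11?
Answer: 625409070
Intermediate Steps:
M = 625403212 (M = -33487*(-18676) = 625403212)
M + (90 + b(S, 2))*58 = 625403212 + (90 + 11)*58 = 625403212 + 101*58 = 625403212 + 5858 = 625409070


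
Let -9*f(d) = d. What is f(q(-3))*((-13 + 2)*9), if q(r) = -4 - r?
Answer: -11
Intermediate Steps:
f(d) = -d/9
f(q(-3))*((-13 + 2)*9) = (-(-4 - 1*(-3))/9)*((-13 + 2)*9) = (-(-4 + 3)/9)*(-11*9) = -⅑*(-1)*(-99) = (⅑)*(-99) = -11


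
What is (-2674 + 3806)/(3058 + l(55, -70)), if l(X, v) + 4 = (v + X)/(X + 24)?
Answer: 89428/241251 ≈ 0.37068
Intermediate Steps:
l(X, v) = -4 + (X + v)/(24 + X) (l(X, v) = -4 + (v + X)/(X + 24) = -4 + (X + v)/(24 + X))
(-2674 + 3806)/(3058 + l(55, -70)) = (-2674 + 3806)/(3058 + (-96 - 70 - 3*55)/(24 + 55)) = 1132/(3058 + (-96 - 70 - 165)/79) = 1132/(3058 + (1/79)*(-331)) = 1132/(3058 - 331/79) = 1132/(241251/79) = 1132*(79/241251) = 89428/241251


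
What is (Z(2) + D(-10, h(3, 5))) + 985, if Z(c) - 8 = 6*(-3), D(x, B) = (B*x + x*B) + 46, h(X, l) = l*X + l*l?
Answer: 221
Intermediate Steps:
h(X, l) = l² + X*l (h(X, l) = X*l + l² = l² + X*l)
D(x, B) = 46 + 2*B*x (D(x, B) = (B*x + B*x) + 46 = 2*B*x + 46 = 46 + 2*B*x)
Z(c) = -10 (Z(c) = 8 + 6*(-3) = 8 - 18 = -10)
(Z(2) + D(-10, h(3, 5))) + 985 = (-10 + (46 + 2*(5*(3 + 5))*(-10))) + 985 = (-10 + (46 + 2*(5*8)*(-10))) + 985 = (-10 + (46 + 2*40*(-10))) + 985 = (-10 + (46 - 800)) + 985 = (-10 - 754) + 985 = -764 + 985 = 221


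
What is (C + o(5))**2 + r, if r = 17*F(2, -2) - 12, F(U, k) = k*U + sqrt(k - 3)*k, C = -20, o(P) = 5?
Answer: 145 - 34*I*sqrt(5) ≈ 145.0 - 76.026*I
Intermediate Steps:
F(U, k) = U*k + k*sqrt(-3 + k) (F(U, k) = U*k + sqrt(-3 + k)*k = U*k + k*sqrt(-3 + k))
r = -80 - 34*I*sqrt(5) (r = 17*(-2*(2 + sqrt(-3 - 2))) - 12 = 17*(-2*(2 + sqrt(-5))) - 12 = 17*(-2*(2 + I*sqrt(5))) - 12 = 17*(-4 - 2*I*sqrt(5)) - 12 = (-68 - 34*I*sqrt(5)) - 12 = -80 - 34*I*sqrt(5) ≈ -80.0 - 76.026*I)
(C + o(5))**2 + r = (-20 + 5)**2 + (-80 - 34*I*sqrt(5)) = (-15)**2 + (-80 - 34*I*sqrt(5)) = 225 + (-80 - 34*I*sqrt(5)) = 145 - 34*I*sqrt(5)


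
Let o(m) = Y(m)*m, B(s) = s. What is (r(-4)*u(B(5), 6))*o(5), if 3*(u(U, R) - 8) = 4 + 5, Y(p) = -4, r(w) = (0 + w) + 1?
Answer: 660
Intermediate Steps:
r(w) = 1 + w (r(w) = w + 1 = 1 + w)
u(U, R) = 11 (u(U, R) = 8 + (4 + 5)/3 = 8 + (⅓)*9 = 8 + 3 = 11)
o(m) = -4*m
(r(-4)*u(B(5), 6))*o(5) = ((1 - 4)*11)*(-4*5) = -3*11*(-20) = -33*(-20) = 660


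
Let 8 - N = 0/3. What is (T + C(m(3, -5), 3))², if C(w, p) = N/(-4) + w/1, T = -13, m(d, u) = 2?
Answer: 169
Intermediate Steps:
N = 8 (N = 8 - 0/3 = 8 - 1*0 = 8 + 0 = 8)
C(w, p) = -2 + w (C(w, p) = 8/(-4) + w/1 = 8*(-¼) + w*1 = -2 + w)
(T + C(m(3, -5), 3))² = (-13 + (-2 + 2))² = (-13 + 0)² = (-13)² = 169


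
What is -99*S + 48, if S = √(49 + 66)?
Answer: 48 - 99*√115 ≈ -1013.7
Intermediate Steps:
S = √115 ≈ 10.724
-99*S + 48 = -99*√115 + 48 = 48 - 99*√115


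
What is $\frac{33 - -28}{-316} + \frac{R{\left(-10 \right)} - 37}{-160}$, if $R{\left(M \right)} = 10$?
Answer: $- \frac{307}{12640} \approx -0.024288$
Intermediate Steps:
$\frac{33 - -28}{-316} + \frac{R{\left(-10 \right)} - 37}{-160} = \frac{33 - -28}{-316} + \frac{10 - 37}{-160} = \left(33 + 28\right) \left(- \frac{1}{316}\right) + \left(10 - 37\right) \left(- \frac{1}{160}\right) = 61 \left(- \frac{1}{316}\right) - - \frac{27}{160} = - \frac{61}{316} + \frac{27}{160} = - \frac{307}{12640}$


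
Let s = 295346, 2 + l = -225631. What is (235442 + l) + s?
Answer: 305155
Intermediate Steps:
l = -225633 (l = -2 - 225631 = -225633)
(235442 + l) + s = (235442 - 225633) + 295346 = 9809 + 295346 = 305155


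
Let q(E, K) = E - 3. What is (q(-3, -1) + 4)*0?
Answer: 0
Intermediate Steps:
q(E, K) = -3 + E
(q(-3, -1) + 4)*0 = ((-3 - 3) + 4)*0 = (-6 + 4)*0 = -2*0 = 0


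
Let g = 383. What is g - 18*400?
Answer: -6817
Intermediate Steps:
g - 18*400 = 383 - 18*400 = 383 - 7200 = -6817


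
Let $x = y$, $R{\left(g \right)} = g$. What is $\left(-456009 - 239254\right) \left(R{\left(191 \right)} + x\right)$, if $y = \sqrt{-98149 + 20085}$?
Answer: $-132795233 - 2781052 i \sqrt{4879} \approx -1.328 \cdot 10^{8} - 1.9426 \cdot 10^{8} i$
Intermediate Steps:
$y = 4 i \sqrt{4879}$ ($y = \sqrt{-78064} = 4 i \sqrt{4879} \approx 279.4 i$)
$x = 4 i \sqrt{4879} \approx 279.4 i$
$\left(-456009 - 239254\right) \left(R{\left(191 \right)} + x\right) = \left(-456009 - 239254\right) \left(191 + 4 i \sqrt{4879}\right) = - 695263 \left(191 + 4 i \sqrt{4879}\right) = -132795233 - 2781052 i \sqrt{4879}$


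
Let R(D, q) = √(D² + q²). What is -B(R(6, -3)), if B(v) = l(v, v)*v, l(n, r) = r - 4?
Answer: -45 + 12*√5 ≈ -18.167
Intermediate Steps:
l(n, r) = -4 + r
B(v) = v*(-4 + v) (B(v) = (-4 + v)*v = v*(-4 + v))
-B(R(6, -3)) = -√(6² + (-3)²)*(-4 + √(6² + (-3)²)) = -√(36 + 9)*(-4 + √(36 + 9)) = -√45*(-4 + √45) = -3*√5*(-4 + 3*√5)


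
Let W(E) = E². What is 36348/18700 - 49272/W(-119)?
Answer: -5980329/3894275 ≈ -1.5357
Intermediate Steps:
36348/18700 - 49272/W(-119) = 36348/18700 - 49272/((-119)²) = 36348*(1/18700) - 49272/14161 = 9087/4675 - 49272*1/14161 = 9087/4675 - 49272/14161 = -5980329/3894275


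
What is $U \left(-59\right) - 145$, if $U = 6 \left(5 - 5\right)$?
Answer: $-145$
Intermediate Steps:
$U = 0$ ($U = 6 \cdot 0 = 0$)
$U \left(-59\right) - 145 = 0 \left(-59\right) - 145 = 0 - 145 = -145$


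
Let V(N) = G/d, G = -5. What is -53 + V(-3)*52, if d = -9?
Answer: -217/9 ≈ -24.111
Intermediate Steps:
V(N) = 5/9 (V(N) = -5/(-9) = -5*(-⅑) = 5/9)
-53 + V(-3)*52 = -53 + (5/9)*52 = -53 + 260/9 = -217/9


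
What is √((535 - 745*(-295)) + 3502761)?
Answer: √3723071 ≈ 1929.5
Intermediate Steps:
√((535 - 745*(-295)) + 3502761) = √((535 + 219775) + 3502761) = √(220310 + 3502761) = √3723071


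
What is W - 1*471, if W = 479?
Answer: 8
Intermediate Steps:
W - 1*471 = 479 - 1*471 = 479 - 471 = 8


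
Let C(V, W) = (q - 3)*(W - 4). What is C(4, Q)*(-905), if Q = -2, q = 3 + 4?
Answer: 21720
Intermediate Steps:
q = 7
C(V, W) = -16 + 4*W (C(V, W) = (7 - 3)*(W - 4) = 4*(-4 + W) = -16 + 4*W)
C(4, Q)*(-905) = (-16 + 4*(-2))*(-905) = (-16 - 8)*(-905) = -24*(-905) = 21720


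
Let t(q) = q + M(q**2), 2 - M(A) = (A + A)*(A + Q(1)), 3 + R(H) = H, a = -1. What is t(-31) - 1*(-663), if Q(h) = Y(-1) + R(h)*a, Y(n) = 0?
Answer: -1850252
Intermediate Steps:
R(H) = -3 + H
Q(h) = 3 - h (Q(h) = 0 + (-3 + h)*(-1) = 0 + (3 - h) = 3 - h)
M(A) = 2 - 2*A*(2 + A) (M(A) = 2 - (A + A)*(A + (3 - 1*1)) = 2 - 2*A*(A + (3 - 1)) = 2 - 2*A*(A + 2) = 2 - 2*A*(2 + A))
t(q) = 2 + q - 4*q**2 - 2*q**4 (t(q) = q + (2 - 4*q**2 - 2*q**4) = 2 + q - 4*q**2 - 2*q**4)
t(-31) - 1*(-663) = (2 - 31 - 4*(-31)**2 - 2*(-31)**4) - 1*(-663) = (2 - 31 - 4*961 - 2*923521) + 663 = (2 - 31 - 3844 - 1847042) + 663 = -1850915 + 663 = -1850252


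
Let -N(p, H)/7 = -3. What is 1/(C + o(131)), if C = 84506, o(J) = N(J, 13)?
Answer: 1/84527 ≈ 1.1831e-5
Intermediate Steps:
N(p, H) = 21 (N(p, H) = -7*(-3) = 21)
o(J) = 21
1/(C + o(131)) = 1/(84506 + 21) = 1/84527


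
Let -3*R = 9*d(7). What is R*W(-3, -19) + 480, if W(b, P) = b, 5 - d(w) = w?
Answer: 462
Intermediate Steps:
d(w) = 5 - w
R = 6 (R = -3*(5 - 1*7) = -3*(5 - 7) = -3*(-2) = -⅓*(-18) = 6)
R*W(-3, -19) + 480 = 6*(-3) + 480 = -18 + 480 = 462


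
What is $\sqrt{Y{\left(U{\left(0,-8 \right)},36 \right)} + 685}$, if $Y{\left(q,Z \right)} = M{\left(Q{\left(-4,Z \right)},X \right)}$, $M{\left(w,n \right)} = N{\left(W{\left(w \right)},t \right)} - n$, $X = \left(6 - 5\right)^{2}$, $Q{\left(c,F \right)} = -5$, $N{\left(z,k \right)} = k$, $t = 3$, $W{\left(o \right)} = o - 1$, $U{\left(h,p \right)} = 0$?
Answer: $\sqrt{687} \approx 26.211$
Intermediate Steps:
$W{\left(o \right)} = -1 + o$
$X = 1$ ($X = 1^{2} = 1$)
$M{\left(w,n \right)} = 3 - n$
$Y{\left(q,Z \right)} = 2$ ($Y{\left(q,Z \right)} = 3 - 1 = 2$)
$\sqrt{Y{\left(U{\left(0,-8 \right)},36 \right)} + 685} = \sqrt{2 + 685} = \sqrt{687}$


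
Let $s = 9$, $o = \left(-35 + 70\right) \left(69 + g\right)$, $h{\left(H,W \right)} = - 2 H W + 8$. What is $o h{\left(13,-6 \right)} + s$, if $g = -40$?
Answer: $166469$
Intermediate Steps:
$h{\left(H,W \right)} = 8 - 2 H W$ ($h{\left(H,W \right)} = - 2 H W + 8 = 8 - 2 H W$)
$o = 1015$ ($o = \left(-35 + 70\right) \left(69 - 40\right) = 35 \cdot 29 = 1015$)
$o h{\left(13,-6 \right)} + s = 1015 \left(8 - 26 \left(-6\right)\right) + 9 = 1015 \left(8 + 156\right) + 9 = 1015 \cdot 164 + 9 = 166460 + 9 = 166469$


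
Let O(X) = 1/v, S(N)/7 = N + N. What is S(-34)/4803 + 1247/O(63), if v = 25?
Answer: 149733049/4803 ≈ 31175.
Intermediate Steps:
S(N) = 14*N (S(N) = 7*(N + N) = 7*(2*N) = 14*N)
O(X) = 1/25
S(-34)/4803 + 1247/O(63) = (14*(-34))/4803 + 1247/(1/25) = -476*1/4803 + 1247*25 = -476/4803 + 31175 = 149733049/4803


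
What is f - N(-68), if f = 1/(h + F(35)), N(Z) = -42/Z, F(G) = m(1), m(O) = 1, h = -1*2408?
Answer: -50581/81838 ≈ -0.61806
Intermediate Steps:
h = -2408
F(G) = 1
f = -1/2407 (f = 1/(-2408 + 1) = 1/(-2407) = -1/2407 ≈ -0.00041546)
f - N(-68) = -1/2407 - (-42)/(-68) = -1/2407 - (-42)*(-1)/68 = -1/2407 - 1*21/34 = -1/2407 - 21/34 = -50581/81838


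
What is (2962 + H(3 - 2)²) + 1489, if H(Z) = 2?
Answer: 4455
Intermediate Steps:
(2962 + H(3 - 2)²) + 1489 = (2962 + 2²) + 1489 = (2962 + 4) + 1489 = 2966 + 1489 = 4455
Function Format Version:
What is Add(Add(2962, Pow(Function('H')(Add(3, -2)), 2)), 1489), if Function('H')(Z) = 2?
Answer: 4455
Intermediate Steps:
Add(Add(2962, Pow(Function('H')(Add(3, -2)), 2)), 1489) = Add(Add(2962, Pow(2, 2)), 1489) = Add(Add(2962, 4), 1489) = Add(2966, 1489) = 4455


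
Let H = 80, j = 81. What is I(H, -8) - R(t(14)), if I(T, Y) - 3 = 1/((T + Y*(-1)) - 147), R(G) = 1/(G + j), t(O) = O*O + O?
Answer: 51157/17169 ≈ 2.9796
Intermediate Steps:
t(O) = O + O**2 (t(O) = O**2 + O = O + O**2)
R(G) = 1/(81 + G) (R(G) = 1/(G + 81) = 1/(81 + G))
I(T, Y) = 3 + 1/(-147 + T - Y) (I(T, Y) = 3 + 1/((T + Y*(-1)) - 147) = 3 + 1/((T - Y) - 147) = 3 + 1/(-147 + T - Y))
I(H, -8) - R(t(14)) = (440 - 3*80 + 3*(-8))/(147 - 8 - 1*80) - 1/(81 + 14*(1 + 14)) = (440 - 240 - 24)/(147 - 8 - 80) - 1/(81 + 14*15) = 176/59 - 1/(81 + 210) = (1/59)*176 - 1/291 = 176/59 - 1*1/291 = 176/59 - 1/291 = 51157/17169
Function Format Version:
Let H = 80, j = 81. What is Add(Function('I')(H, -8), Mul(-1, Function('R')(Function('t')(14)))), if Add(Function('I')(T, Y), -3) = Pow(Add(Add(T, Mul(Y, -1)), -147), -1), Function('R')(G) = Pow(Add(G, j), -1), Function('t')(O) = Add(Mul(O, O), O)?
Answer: Rational(51157, 17169) ≈ 2.9796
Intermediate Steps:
Function('t')(O) = Add(O, Pow(O, 2)) (Function('t')(O) = Add(Pow(O, 2), O) = Add(O, Pow(O, 2)))
Function('R')(G) = Pow(Add(81, G), -1) (Function('R')(G) = Pow(Add(G, 81), -1) = Pow(Add(81, G), -1))
Function('I')(T, Y) = Add(3, Pow(Add(-147, T, Mul(-1, Y)), -1)) (Function('I')(T, Y) = Add(3, Pow(Add(Add(T, Mul(Y, -1)), -147), -1)) = Add(3, Pow(Add(Add(T, Mul(-1, Y)), -147), -1)) = Add(3, Pow(Add(-147, T, Mul(-1, Y)), -1)))
Add(Function('I')(H, -8), Mul(-1, Function('R')(Function('t')(14)))) = Add(Mul(Pow(Add(147, -8, Mul(-1, 80)), -1), Add(440, Mul(-3, 80), Mul(3, -8))), Mul(-1, Pow(Add(81, Mul(14, Add(1, 14))), -1))) = Add(Mul(Pow(Add(147, -8, -80), -1), Add(440, -240, -24)), Mul(-1, Pow(Add(81, Mul(14, 15)), -1))) = Add(Mul(Pow(59, -1), 176), Mul(-1, Pow(Add(81, 210), -1))) = Add(Mul(Rational(1, 59), 176), Mul(-1, Pow(291, -1))) = Add(Rational(176, 59), Mul(-1, Rational(1, 291))) = Add(Rational(176, 59), Rational(-1, 291)) = Rational(51157, 17169)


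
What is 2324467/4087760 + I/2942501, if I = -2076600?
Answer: -1648895944033/12028237887760 ≈ -0.13709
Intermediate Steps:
2324467/4087760 + I/2942501 = 2324467/4087760 - 2076600/2942501 = -1648895944033/12028237887760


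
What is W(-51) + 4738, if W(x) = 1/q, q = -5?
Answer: 23689/5 ≈ 4737.8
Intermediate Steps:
W(x) = -⅕ (W(x) = 1/(-5) = -⅕)
W(-51) + 4738 = -⅕ + 4738 = 23689/5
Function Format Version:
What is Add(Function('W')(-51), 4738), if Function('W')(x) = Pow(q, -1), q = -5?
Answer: Rational(23689, 5) ≈ 4737.8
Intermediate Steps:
Function('W')(x) = Rational(-1, 5) (Function('W')(x) = Pow(-5, -1) = Rational(-1, 5))
Add(Function('W')(-51), 4738) = Add(Rational(-1, 5), 4738) = Rational(23689, 5)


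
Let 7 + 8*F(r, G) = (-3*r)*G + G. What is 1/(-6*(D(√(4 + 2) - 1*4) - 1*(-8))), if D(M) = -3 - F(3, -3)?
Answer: -4/69 ≈ -0.057971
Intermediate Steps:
F(r, G) = -7/8 + G/8 - 3*G*r/8 (F(r, G) = -7/8 + ((-3*r)*G + G)/8 = -7/8 + (-3*G*r + G)/8 = -7/8 + (G - 3*G*r)/8 = -7/8 + (G/8 - 3*G*r/8) = -7/8 + G/8 - 3*G*r/8)
D(M) = -41/8 (D(M) = -3 - (-7/8 + (⅛)*(-3) - 3/8*(-3)*3) = -3 - (-7/8 - 3/8 + 27/8) = -3 - 1*17/8 = -3 - 17/8 = -41/8)
1/(-6*(D(√(4 + 2) - 1*4) - 1*(-8))) = 1/(-6*(-41/8 - 1*(-8))) = 1/(-6*(-41/8 + 8)) = 1/(-6*23/8) = 1/(-69/4) = -4/69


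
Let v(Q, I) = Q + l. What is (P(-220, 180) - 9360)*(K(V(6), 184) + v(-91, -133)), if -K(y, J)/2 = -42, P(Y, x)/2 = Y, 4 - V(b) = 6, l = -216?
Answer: 2185400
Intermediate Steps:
V(b) = -2 (V(b) = 4 - 1*6 = 4 - 6 = -2)
P(Y, x) = 2*Y
v(Q, I) = -216 + Q (v(Q, I) = Q - 216 = -216 + Q)
K(y, J) = 84 (K(y, J) = -2*(-42) = 84)
(P(-220, 180) - 9360)*(K(V(6), 184) + v(-91, -133)) = (2*(-220) - 9360)*(84 + (-216 - 91)) = (-440 - 9360)*(84 - 307) = -9800*(-223) = 2185400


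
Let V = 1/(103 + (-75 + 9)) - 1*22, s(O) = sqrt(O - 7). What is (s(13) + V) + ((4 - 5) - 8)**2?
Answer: 2184/37 + sqrt(6) ≈ 61.477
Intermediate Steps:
s(O) = sqrt(-7 + O)
V = -813/37 (V = 1/(103 - 66) - 22 = 1/37 - 22 = -813/37 ≈ -21.973)
(s(13) + V) + ((4 - 5) - 8)**2 = (sqrt(-7 + 13) - 813/37) + ((4 - 5) - 8)**2 = (sqrt(6) - 813/37) + (-1 - 8)**2 = (-813/37 + sqrt(6)) + (-9)**2 = (-813/37 + sqrt(6)) + 81 = 2184/37 + sqrt(6)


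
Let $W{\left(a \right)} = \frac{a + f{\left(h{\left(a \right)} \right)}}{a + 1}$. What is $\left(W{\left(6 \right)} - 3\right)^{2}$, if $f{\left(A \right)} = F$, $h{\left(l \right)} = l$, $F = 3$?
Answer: $\frac{144}{49} \approx 2.9388$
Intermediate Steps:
$f{\left(A \right)} = 3$
$W{\left(a \right)} = \frac{3 + a}{1 + a}$ ($W{\left(a \right)} = \frac{a + 3}{a + 1} = \frac{3 + a}{1 + a}$)
$\left(W{\left(6 \right)} - 3\right)^{2} = \left(\frac{3 + 6}{1 + 6} - 3\right)^{2} = \left(\frac{1}{7} \cdot 9 - 3\right)^{2} = \left(\frac{9}{7} - 3\right)^{2} = \left(- \frac{12}{7}\right)^{2} = \frac{144}{49}$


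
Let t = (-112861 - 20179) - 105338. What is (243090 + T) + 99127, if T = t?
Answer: 103839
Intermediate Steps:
t = -238378 (t = -133040 - 105338 = -238378)
T = -238378
(243090 + T) + 99127 = (243090 - 238378) + 99127 = 4712 + 99127 = 103839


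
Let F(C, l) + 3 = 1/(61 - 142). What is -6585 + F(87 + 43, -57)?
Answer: -533629/81 ≈ -6588.0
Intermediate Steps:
F(C, l) = -244/81 (F(C, l) = -3 + 1/(61 - 142) = -3 + 1/(-81) = -3 - 1/81 = -244/81)
-6585 + F(87 + 43, -57) = -6585 - 244/81 = -533629/81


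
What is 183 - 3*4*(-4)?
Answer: 231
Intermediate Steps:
183 - 3*4*(-4) = 183 - 12*(-4) = 183 + 48 = 231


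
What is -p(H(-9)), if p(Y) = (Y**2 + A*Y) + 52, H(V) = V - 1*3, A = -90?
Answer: -1276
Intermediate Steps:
H(V) = -3 + V (H(V) = V - 3 = -3 + V)
p(Y) = 52 + Y**2 - 90*Y (p(Y) = (Y**2 - 90*Y) + 52 = 52 + Y**2 - 90*Y)
-p(H(-9)) = -(52 + (-3 - 9)**2 - 90*(-3 - 9)) = -(52 + (-12)**2 - 90*(-12)) = -(52 + 144 + 1080) = -1*1276 = -1276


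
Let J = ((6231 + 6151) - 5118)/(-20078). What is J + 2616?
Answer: 26258392/10039 ≈ 2615.6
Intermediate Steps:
J = -3632/10039 (J = (12382 - 5118)*(-1/20078) = 7264*(-1/20078) = -3632/10039 ≈ -0.36179)
J + 2616 = -3632/10039 + 2616 = 26258392/10039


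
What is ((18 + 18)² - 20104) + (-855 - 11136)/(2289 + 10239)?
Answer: -78546205/4176 ≈ -18809.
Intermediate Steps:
((18 + 18)² - 20104) + (-855 - 11136)/(2289 + 10239) = (36² - 20104) - 11991/12528 = (1296 - 20104) - 11991*1/12528 = -18808 - 3997/4176 = -78546205/4176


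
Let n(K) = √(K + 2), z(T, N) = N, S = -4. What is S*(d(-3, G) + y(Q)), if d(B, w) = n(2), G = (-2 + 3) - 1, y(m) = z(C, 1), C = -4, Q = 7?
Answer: -12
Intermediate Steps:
y(m) = 1
n(K) = √(2 + K)
G = 0 (G = 1 - 1 = 0)
d(B, w) = 2 (d(B, w) = √(2 + 2) = √4 = 2)
S*(d(-3, G) + y(Q)) = -4*(2 + 1) = -4*3 = -12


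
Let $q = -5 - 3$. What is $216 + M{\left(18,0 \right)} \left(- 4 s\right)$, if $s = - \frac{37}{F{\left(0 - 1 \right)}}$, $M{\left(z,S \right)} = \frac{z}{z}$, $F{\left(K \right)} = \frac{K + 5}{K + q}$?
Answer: $-117$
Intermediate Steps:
$q = -8$ ($q = -5 - 3 = -8$)
$F{\left(K \right)} = \frac{5 + K}{-8 + K}$ ($F{\left(K \right)} = \frac{K + 5}{K - 8} = \frac{5 + K}{-8 + K}$)
$M{\left(z,S \right)} = 1$
$s = \frac{333}{4}$ ($s = - \frac{37}{\frac{1}{-8 + \left(0 - 1\right)} \left(5 + \left(0 - 1\right)\right)} = - \frac{37}{\frac{1}{-8 - 1} \left(5 - 1\right)} = - \frac{37}{\frac{1}{-9} \cdot 4} = - \frac{37}{\left(- \frac{1}{9}\right) 4} = - \frac{37}{- \frac{4}{9}} = \left(-37\right) \left(- \frac{9}{4}\right) = \frac{333}{4} \approx 83.25$)
$216 + M{\left(18,0 \right)} \left(- 4 s\right) = 216 + 1 \left(\left(-4\right) \frac{333}{4}\right) = 216 + 1 \left(-333\right) = 216 - 333 = -117$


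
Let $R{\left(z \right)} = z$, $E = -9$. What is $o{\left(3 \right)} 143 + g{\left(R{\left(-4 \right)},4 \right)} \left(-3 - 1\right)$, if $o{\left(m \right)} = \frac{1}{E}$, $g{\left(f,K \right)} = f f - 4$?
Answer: $- \frac{575}{9} \approx -63.889$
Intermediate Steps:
$g{\left(f,K \right)} = -4 + f^{2}$ ($g{\left(f,K \right)} = f^{2} - 4 = -4 + f^{2}$)
$o{\left(m \right)} = - \frac{1}{9}$ ($o{\left(m \right)} = \frac{1}{-9} = - \frac{1}{9}$)
$o{\left(3 \right)} 143 + g{\left(R{\left(-4 \right)},4 \right)} \left(-3 - 1\right) = \left(- \frac{1}{9}\right) 143 + \left(-4 + \left(-4\right)^{2}\right) \left(-3 - 1\right) = - \frac{143}{9} + \left(-4 + 16\right) \left(-4\right) = - \frac{143}{9} + 12 \left(-4\right) = - \frac{143}{9} - 48 = - \frac{575}{9}$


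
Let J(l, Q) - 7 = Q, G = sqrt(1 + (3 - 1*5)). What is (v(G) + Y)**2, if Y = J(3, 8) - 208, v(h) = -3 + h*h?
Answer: 38809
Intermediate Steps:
G = I (G = sqrt(1 + (3 - 5)) = sqrt(1 - 2) = sqrt(-1) = I ≈ 1.0*I)
v(h) = -3 + h**2
J(l, Q) = 7 + Q
Y = -193 (Y = (7 + 8) - 208 = 15 - 208 = -193)
(v(G) + Y)**2 = ((-3 + I**2) - 193)**2 = ((-3 - 1) - 193)**2 = (-4 - 193)**2 = (-197)**2 = 38809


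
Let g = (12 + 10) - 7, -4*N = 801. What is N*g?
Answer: -12015/4 ≈ -3003.8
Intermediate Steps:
N = -801/4 (N = -¼*801 = -801/4 ≈ -200.25)
g = 15 (g = 22 - 7 = 15)
N*g = -801/4*15 = -12015/4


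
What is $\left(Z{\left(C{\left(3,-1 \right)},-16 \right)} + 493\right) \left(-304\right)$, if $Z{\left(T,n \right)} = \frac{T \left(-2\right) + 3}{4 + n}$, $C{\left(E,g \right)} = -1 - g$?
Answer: $-149796$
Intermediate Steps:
$Z{\left(T,n \right)} = \frac{3 - 2 T}{4 + n}$ ($Z{\left(T,n \right)} = \frac{- 2 T + 3}{4 + n} = \frac{3 - 2 T}{4 + n}$)
$\left(Z{\left(C{\left(3,-1 \right)},-16 \right)} + 493\right) \left(-304\right) = \left(\frac{3 - 2 \left(-1 - -1\right)}{4 - 16} + 493\right) \left(-304\right) = \left(\frac{3 - 2 \left(-1 + 1\right)}{-12} + 493\right) \left(-304\right) = \left(- \frac{3 - 0}{12} + 493\right) \left(-304\right) = \left(- \frac{3 + 0}{12} + 493\right) \left(-304\right) = \left(\left(- \frac{1}{12}\right) 3 + 493\right) \left(-304\right) = \left(- \frac{1}{4} + 493\right) \left(-304\right) = \frac{1971}{4} \left(-304\right) = -149796$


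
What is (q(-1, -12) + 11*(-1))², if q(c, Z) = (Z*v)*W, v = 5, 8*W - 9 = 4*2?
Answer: 76729/4 ≈ 19182.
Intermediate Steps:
W = 17/8 (W = 9/8 + (4*2)/8 = 9/8 + (⅛)*8 = 9/8 + 1 = 17/8 ≈ 2.1250)
q(c, Z) = 85*Z/8 (q(c, Z) = (Z*5)*(17/8) = (5*Z)*(17/8) = 85*Z/8)
(q(-1, -12) + 11*(-1))² = ((85/8)*(-12) + 11*(-1))² = (-255/2 - 11)² = (-277/2)² = 76729/4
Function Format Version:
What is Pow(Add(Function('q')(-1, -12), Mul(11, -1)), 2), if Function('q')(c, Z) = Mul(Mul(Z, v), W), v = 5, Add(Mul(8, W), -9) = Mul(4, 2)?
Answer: Rational(76729, 4) ≈ 19182.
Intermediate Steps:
W = Rational(17, 8) (W = Add(Rational(9, 8), Mul(Rational(1, 8), Mul(4, 2))) = Add(Rational(9, 8), Mul(Rational(1, 8), 8)) = Add(Rational(9, 8), 1) = Rational(17, 8) ≈ 2.1250)
Function('q')(c, Z) = Mul(Rational(85, 8), Z) (Function('q')(c, Z) = Mul(Mul(Z, 5), Rational(17, 8)) = Mul(Mul(5, Z), Rational(17, 8)) = Mul(Rational(85, 8), Z))
Pow(Add(Function('q')(-1, -12), Mul(11, -1)), 2) = Pow(Add(Mul(Rational(85, 8), -12), Mul(11, -1)), 2) = Pow(Add(Rational(-255, 2), -11), 2) = Pow(Rational(-277, 2), 2) = Rational(76729, 4)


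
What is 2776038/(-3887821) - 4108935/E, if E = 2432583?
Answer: -7575915542263/3152482423881 ≈ -2.4032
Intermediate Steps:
2776038/(-3887821) - 4108935/E = 2776038/(-3887821) - 4108935/2432583 = 2776038*(-1/3887821) - 4108935*1/2432583 = -2776038/3887821 - 1369645/810861 = -7575915542263/3152482423881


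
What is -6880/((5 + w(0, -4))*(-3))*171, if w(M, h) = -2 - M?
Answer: 130720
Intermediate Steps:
-6880/((5 + w(0, -4))*(-3))*171 = -6880/((5 + (-2 - 1*0))*(-3))*171 = -6880/((5 + (-2 + 0))*(-3))*171 = -6880/((5 - 2)*(-3))*171 = -6880/(3*(-3))*171 = -6880/(-9)*171 = -6880*(-1)/9*171 = -40*(-172/9)*171 = (6880/9)*171 = 130720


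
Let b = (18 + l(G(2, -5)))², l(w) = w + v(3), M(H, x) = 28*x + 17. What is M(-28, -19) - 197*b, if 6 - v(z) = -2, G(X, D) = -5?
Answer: -87392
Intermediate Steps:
v(z) = 8 (v(z) = 6 - 1*(-2) = 6 + 2 = 8)
M(H, x) = 17 + 28*x
l(w) = 8 + w (l(w) = w + 8 = 8 + w)
b = 441 (b = (18 + (8 - 5))² = (18 + 3)² = 21² = 441)
M(-28, -19) - 197*b = (17 + 28*(-19)) - 197*441 = (17 - 532) - 86877 = -515 - 86877 = -87392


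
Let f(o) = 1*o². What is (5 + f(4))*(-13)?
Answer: -273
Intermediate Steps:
f(o) = o²
(5 + f(4))*(-13) = (5 + 4²)*(-13) = (5 + 16)*(-13) = 21*(-13) = -273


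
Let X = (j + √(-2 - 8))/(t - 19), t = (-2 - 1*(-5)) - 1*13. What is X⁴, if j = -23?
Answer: (23 - I*√10)⁴/707281 ≈ 0.35092 - 0.21348*I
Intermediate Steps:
t = -10 (t = (-2 + 5) - 13 = 3 - 13 = -10)
X = 23/29 - I*√10/29 (X = (-23 + √(-2 - 8))/(-10 - 19) = (-23 + √(-10))/(-29) = (-23 + I*√10)*(-1/29) = 23/29 - I*√10/29 ≈ 0.7931 - 0.10904*I)
X⁴ = (23/29 - I*√10/29)⁴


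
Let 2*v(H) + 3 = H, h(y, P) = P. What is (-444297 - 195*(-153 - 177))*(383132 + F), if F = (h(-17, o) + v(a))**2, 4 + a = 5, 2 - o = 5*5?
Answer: -145788703476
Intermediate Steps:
o = -23 (o = 2 - 5*5 = 2 - 1*25 = 2 - 25 = -23)
a = 1 (a = -4 + 5 = 1)
v(H) = -3/2 + H/2
F = 576 (F = (-23 + (-3/2 + (1/2)*1))**2 = (-23 + (-3/2 + 1/2))**2 = (-23 - 1)**2 = (-24)**2 = 576)
(-444297 - 195*(-153 - 177))*(383132 + F) = (-444297 - 195*(-153 - 177))*(383132 + 576) = (-444297 - 195*(-330))*383708 = (-444297 + 64350)*383708 = -379947*383708 = -145788703476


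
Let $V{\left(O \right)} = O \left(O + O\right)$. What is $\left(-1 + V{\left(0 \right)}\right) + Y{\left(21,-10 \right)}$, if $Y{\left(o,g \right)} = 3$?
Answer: $2$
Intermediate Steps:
$V{\left(O \right)} = 2 O^{2}$ ($V{\left(O \right)} = O 2 O = 2 O^{2}$)
$\left(-1 + V{\left(0 \right)}\right) + Y{\left(21,-10 \right)} = \left(-1 + 2 \cdot 0^{2}\right) + 3 = \left(-1 + 2 \cdot 0\right) + 3 = \left(-1 + 0\right) + 3 = -1 + 3 = 2$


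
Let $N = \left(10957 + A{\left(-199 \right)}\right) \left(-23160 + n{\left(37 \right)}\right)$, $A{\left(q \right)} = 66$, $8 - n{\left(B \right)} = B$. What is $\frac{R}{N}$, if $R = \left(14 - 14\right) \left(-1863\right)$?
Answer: $0$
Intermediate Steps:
$n{\left(B \right)} = 8 - B$
$R = 0$ ($R = 0 \left(-1863\right) = 0$)
$N = -255612347$ ($N = \left(10957 + 66\right) \left(-23160 + \left(8 - 37\right)\right) = 11023 \left(-23160 + \left(8 - 37\right)\right) = 11023 \left(-23160 - 29\right) = 11023 \left(-23189\right) = -255612347$)
$\frac{R}{N} = \frac{0}{-255612347} = 0 \left(- \frac{1}{255612347}\right) = 0$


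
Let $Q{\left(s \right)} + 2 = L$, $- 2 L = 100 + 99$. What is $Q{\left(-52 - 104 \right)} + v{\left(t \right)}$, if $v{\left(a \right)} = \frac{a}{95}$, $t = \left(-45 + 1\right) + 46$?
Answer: $- \frac{19281}{190} \approx -101.48$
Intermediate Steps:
$L = - \frac{199}{2}$ ($L = - \frac{100 + 99}{2} = \left(- \frac{1}{2}\right) 199 = - \frac{199}{2} \approx -99.5$)
$Q{\left(s \right)} = - \frac{203}{2}$ ($Q{\left(s \right)} = -2 - \frac{199}{2} = - \frac{203}{2}$)
$t = 2$ ($t = -44 + 46 = 2$)
$v{\left(a \right)} = \frac{a}{95}$ ($v{\left(a \right)} = a \frac{1}{95} = \frac{a}{95}$)
$Q{\left(-52 - 104 \right)} + v{\left(t \right)} = - \frac{203}{2} + \frac{1}{95} \cdot 2 = - \frac{203}{2} + \frac{2}{95} = - \frac{19281}{190}$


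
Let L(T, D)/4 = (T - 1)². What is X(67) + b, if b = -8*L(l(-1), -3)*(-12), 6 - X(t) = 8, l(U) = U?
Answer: 1534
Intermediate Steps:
X(t) = -2 (X(t) = 6 - 1*8 = 6 - 8 = -2)
L(T, D) = 4*(-1 + T)² (L(T, D) = 4*(T - 1)² = 4*(-1 + T)²)
b = 1536 (b = -32*(-1 - 1)²*(-12) = -32*(-2)²*(-12) = -32*4*(-12) = -8*16*(-12) = -128*(-12) = 1536)
X(67) + b = -2 + 1536 = 1534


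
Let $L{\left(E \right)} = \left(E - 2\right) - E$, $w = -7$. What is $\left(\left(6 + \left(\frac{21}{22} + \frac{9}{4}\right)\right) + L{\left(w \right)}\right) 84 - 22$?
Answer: $\frac{6415}{11} \approx 583.18$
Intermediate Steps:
$L{\left(E \right)} = -2$ ($L{\left(E \right)} = \left(E - 2\right) - E = \left(-2 + E\right) - E = -2$)
$\left(\left(6 + \left(\frac{21}{22} + \frac{9}{4}\right)\right) + L{\left(w \right)}\right) 84 - 22 = \left(\left(6 + \left(\frac{21}{22} + \frac{9}{4}\right)\right) - 2\right) 84 - 22 = \left(\left(6 + \frac{141}{44}\right) - 2\right) 84 - 22 = \left(\frac{405}{44} - 2\right) 84 - 22 = \frac{317}{44} \cdot 84 - 22 = \frac{6657}{11} - 22 = \frac{6415}{11}$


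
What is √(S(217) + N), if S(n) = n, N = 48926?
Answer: √49143 ≈ 221.68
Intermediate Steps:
√(S(217) + N) = √(217 + 48926) = √49143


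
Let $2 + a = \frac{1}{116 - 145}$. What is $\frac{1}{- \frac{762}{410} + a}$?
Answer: $- \frac{5945}{23144} \approx -0.25687$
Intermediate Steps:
$a = - \frac{59}{29}$ ($a = -2 + \frac{1}{116 - 145} = -2 + \frac{1}{-29} = -2 - \frac{1}{29} = - \frac{59}{29} \approx -2.0345$)
$\frac{1}{- \frac{762}{410} + a} = \frac{1}{- \frac{762}{410} - \frac{59}{29}} = \frac{1}{\left(-762\right) \frac{1}{410} - \frac{59}{29}} = \frac{1}{- \frac{381}{205} - \frac{59}{29}} = \frac{1}{- \frac{23144}{5945}} = - \frac{5945}{23144}$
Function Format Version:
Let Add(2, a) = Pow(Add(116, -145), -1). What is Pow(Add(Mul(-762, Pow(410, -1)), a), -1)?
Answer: Rational(-5945, 23144) ≈ -0.25687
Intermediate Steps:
a = Rational(-59, 29) (a = Add(-2, Pow(Add(116, -145), -1)) = Add(-2, Pow(-29, -1)) = Add(-2, Rational(-1, 29)) = Rational(-59, 29) ≈ -2.0345)
Pow(Add(Mul(-762, Pow(410, -1)), a), -1) = Pow(Add(Mul(-762, Pow(410, -1)), Rational(-59, 29)), -1) = Pow(Add(Mul(-762, Rational(1, 410)), Rational(-59, 29)), -1) = Pow(Add(Rational(-381, 205), Rational(-59, 29)), -1) = Pow(Rational(-23144, 5945), -1) = Rational(-5945, 23144)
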